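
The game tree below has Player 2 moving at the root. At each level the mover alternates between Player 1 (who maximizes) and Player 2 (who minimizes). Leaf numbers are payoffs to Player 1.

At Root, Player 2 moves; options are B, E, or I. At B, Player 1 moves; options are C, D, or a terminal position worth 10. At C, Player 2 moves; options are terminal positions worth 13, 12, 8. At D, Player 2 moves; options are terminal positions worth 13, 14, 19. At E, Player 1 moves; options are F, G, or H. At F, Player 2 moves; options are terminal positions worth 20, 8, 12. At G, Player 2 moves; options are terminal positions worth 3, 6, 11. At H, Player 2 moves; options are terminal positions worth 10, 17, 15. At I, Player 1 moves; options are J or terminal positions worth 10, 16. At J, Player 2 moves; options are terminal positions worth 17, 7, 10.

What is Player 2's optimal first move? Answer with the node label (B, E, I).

C (Player 2): min(13, 12, 8) = 8
D (Player 2): min(13, 14, 19) = 13
B (Player 1): max(8, 13, 10) = 13
F (Player 2): min(20, 8, 12) = 8
G (Player 2): min(3, 6, 11) = 3
H (Player 2): min(10, 17, 15) = 10
E (Player 1): max(8, 3, 10) = 10
J (Player 2): min(17, 7, 10) = 7
I (Player 1): max(7, 10, 16) = 16
Root (Player 2): min(13, 10, 16) = 10
Player 2 picks the child with the lowest value: E (value 10).

E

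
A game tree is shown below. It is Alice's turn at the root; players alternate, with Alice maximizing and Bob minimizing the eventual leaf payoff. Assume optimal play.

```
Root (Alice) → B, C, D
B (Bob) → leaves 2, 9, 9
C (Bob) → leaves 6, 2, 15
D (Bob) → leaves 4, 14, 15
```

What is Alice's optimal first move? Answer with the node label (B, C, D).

B (Bob): min(2, 9, 9) = 2
C (Bob): min(6, 2, 15) = 2
D (Bob): min(4, 14, 15) = 4
Root (Alice): max(2, 2, 4) = 4
Alice picks the child with the highest value: D (value 4).

D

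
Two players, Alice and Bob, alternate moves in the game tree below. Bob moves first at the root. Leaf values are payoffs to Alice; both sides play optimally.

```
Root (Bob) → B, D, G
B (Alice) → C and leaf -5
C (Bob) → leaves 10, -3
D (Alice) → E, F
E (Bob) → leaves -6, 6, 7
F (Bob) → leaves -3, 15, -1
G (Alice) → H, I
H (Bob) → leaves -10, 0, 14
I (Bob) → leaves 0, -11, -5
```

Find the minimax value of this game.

C (Bob): min(10, -3) = -3
B (Alice): max(-3, -5) = -3
E (Bob): min(-6, 6, 7) = -6
F (Bob): min(-3, 15, -1) = -3
D (Alice): max(-6, -3) = -3
H (Bob): min(-10, 0, 14) = -10
I (Bob): min(0, -11, -5) = -11
G (Alice): max(-10, -11) = -10
Root (Bob): min(-3, -3, -10) = -10

-10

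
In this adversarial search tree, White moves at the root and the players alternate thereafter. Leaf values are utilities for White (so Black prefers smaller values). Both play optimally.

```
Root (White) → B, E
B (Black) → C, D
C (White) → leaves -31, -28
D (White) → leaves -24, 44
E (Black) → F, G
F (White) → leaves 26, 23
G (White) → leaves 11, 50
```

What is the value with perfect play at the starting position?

26

C (White): max(-31, -28) = -28
D (White): max(-24, 44) = 44
B (Black): min(-28, 44) = -28
F (White): max(26, 23) = 26
G (White): max(11, 50) = 50
E (Black): min(26, 50) = 26
Root (White): max(-28, 26) = 26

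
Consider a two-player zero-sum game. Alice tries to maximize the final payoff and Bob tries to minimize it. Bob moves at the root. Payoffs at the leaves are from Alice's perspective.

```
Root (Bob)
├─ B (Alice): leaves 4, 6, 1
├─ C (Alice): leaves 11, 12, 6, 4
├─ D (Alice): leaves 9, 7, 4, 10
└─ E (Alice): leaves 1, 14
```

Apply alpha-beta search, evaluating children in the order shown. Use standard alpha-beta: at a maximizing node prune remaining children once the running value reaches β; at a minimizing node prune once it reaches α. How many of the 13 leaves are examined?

7

B [α=-∞,β=+∞]: v=6
C [α=-∞,β=6]: v=11 after child 1 ≥ β → β-cutoff, skip 3
D [α=-∞,β=6]: v=9 after child 1 ≥ β → β-cutoff, skip 3
E [α=-∞,β=6]: v=14
Root [α=-∞,β=+∞]: v=6
Leaves evaluated: 7 of 13.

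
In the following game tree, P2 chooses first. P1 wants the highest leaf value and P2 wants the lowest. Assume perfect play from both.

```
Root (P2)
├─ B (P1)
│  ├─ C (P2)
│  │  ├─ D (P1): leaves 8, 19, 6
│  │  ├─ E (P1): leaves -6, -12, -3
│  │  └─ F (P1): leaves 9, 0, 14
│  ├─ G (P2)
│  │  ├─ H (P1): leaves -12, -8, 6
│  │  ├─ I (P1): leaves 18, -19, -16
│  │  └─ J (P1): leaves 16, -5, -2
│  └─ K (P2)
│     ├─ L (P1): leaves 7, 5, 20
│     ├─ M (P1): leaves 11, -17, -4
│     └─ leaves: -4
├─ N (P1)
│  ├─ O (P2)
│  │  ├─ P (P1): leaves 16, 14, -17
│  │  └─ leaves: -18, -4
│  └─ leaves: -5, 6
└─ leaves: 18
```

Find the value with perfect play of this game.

6

D (P1): max(8, 19, 6) = 19
E (P1): max(-6, -12, -3) = -3
F (P1): max(9, 0, 14) = 14
C (P2): min(19, -3, 14) = -3
H (P1): max(-12, -8, 6) = 6
I (P1): max(18, -19, -16) = 18
J (P1): max(16, -5, -2) = 16
G (P2): min(6, 18, 16) = 6
L (P1): max(7, 5, 20) = 20
M (P1): max(11, -17, -4) = 11
K (P2): min(20, 11, -4) = -4
B (P1): max(-3, 6, -4) = 6
P (P1): max(16, 14, -17) = 16
O (P2): min(16, -18, -4) = -18
N (P1): max(-18, -5, 6) = 6
Root (P2): min(6, 6, 18) = 6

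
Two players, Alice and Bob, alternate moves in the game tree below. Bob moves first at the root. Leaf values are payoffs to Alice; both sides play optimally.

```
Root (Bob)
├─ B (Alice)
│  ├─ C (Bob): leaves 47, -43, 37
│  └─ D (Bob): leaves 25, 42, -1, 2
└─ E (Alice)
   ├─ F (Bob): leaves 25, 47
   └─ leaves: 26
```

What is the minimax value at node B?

C: min(47, -43, 37) = -43
D: min(25, 42, -1, 2) = -1
B: max(-43, -1) = -1

-1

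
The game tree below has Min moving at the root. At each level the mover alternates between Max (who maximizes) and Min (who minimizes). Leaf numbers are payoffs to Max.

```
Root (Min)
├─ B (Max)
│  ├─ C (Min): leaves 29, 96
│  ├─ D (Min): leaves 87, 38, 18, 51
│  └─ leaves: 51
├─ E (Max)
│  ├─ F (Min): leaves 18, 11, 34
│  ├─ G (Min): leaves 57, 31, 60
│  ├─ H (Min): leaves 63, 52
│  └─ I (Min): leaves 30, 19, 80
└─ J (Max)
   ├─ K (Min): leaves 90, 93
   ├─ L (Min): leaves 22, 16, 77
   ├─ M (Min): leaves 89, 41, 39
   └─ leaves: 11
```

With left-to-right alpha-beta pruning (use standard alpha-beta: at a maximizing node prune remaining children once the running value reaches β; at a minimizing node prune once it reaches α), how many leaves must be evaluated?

C [α=-∞,β=+∞]: v=29
D [α=29,β=+∞]: v=18 after child 3 ≤ α → α-cutoff, skip 1
B [α=-∞,β=+∞]: v=51
F [α=-∞,β=51]: v=11
G [α=11,β=51]: v=31
H [α=31,β=51]: v=52
E [α=-∞,β=51]: v=52 after child 3 ≥ β → β-cutoff, skip 1
K [α=-∞,β=51]: v=90
J [α=-∞,β=51]: v=90 after child 1 ≥ β → β-cutoff, skip 3
Root [α=-∞,β=+∞]: v=51
Leaves evaluated: 16 of 27.

16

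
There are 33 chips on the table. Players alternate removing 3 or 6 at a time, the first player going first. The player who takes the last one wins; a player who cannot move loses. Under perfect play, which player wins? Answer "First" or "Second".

First

Compute winning (W) and losing (L) positions by backward induction:
i:   0  1  2  3  4  5  6  7  8  9 10 11 12 13 14 15 16 17 18 19 20 21 22 23 24 25 26 27 28 29 30 31 32 33
     L  L  L  W  W  W  W  W  W  L  L  L  W  W  W  W  W  W  L  L  L  W  W  W  W  W  W  L  L  L  W  W  W  W
Position 33 is W, so the first player wins.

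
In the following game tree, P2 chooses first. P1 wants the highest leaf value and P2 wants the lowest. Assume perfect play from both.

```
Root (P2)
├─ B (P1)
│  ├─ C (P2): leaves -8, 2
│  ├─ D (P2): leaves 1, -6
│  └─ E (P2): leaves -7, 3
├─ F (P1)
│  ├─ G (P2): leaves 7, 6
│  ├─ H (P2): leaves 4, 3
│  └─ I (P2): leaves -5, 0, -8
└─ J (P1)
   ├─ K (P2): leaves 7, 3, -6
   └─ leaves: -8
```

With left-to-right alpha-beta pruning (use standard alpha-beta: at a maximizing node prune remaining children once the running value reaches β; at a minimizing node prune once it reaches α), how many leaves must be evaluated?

10

C [α=-∞,β=+∞]: v=-8
D [α=-8,β=+∞]: v=-6
E [α=-6,β=+∞]: v=-7 after child 1 ≤ α → α-cutoff, skip 1
B [α=-∞,β=+∞]: v=-6
G [α=-∞,β=-6]: v=6
F [α=-∞,β=-6]: v=6 after child 1 ≥ β → β-cutoff, skip 2
K [α=-∞,β=-6]: v=-6
J [α=-∞,β=-6]: v=-6 after child 1 ≥ β → β-cutoff, skip 1
Root [α=-∞,β=+∞]: v=-6
Leaves evaluated: 10 of 17.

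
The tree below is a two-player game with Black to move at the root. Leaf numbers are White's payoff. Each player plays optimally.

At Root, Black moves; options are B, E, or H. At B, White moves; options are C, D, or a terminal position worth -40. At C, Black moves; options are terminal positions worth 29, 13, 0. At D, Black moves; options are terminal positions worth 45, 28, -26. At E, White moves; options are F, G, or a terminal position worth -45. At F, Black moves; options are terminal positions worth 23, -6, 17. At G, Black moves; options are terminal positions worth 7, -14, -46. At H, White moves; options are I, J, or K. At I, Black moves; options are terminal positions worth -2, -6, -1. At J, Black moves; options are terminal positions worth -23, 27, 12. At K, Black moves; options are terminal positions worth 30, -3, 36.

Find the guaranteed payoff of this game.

C (Black): min(29, 13, 0) = 0
D (Black): min(45, 28, -26) = -26
B (White): max(0, -26, -40) = 0
F (Black): min(23, -6, 17) = -6
G (Black): min(7, -14, -46) = -46
E (White): max(-6, -46, -45) = -6
I (Black): min(-2, -6, -1) = -6
J (Black): min(-23, 27, 12) = -23
K (Black): min(30, -3, 36) = -3
H (White): max(-6, -23, -3) = -3
Root (Black): min(0, -6, -3) = -6

-6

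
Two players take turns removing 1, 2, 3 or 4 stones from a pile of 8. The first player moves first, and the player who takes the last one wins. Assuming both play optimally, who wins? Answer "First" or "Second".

Mark each pile size as W (mover wins) or L (mover loses):
i:   0  1  2  3  4  5  6  7  8
     L  W  W  W  W  L  W  W  W
Position 8 is W, so the first player wins.

First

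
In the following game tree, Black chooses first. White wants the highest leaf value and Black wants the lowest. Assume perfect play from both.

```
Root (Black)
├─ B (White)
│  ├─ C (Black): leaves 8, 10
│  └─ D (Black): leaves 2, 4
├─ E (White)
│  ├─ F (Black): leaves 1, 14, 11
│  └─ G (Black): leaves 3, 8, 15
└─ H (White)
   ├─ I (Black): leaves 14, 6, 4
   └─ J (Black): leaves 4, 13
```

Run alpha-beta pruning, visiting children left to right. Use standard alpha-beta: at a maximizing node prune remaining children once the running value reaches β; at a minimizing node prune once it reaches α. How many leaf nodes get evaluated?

12

C [α=-∞,β=+∞]: v=8
D [α=8,β=+∞]: v=2 after child 1 ≤ α → α-cutoff, skip 1
B [α=-∞,β=+∞]: v=8
F [α=-∞,β=8]: v=1
G [α=1,β=8]: v=3
E [α=-∞,β=8]: v=3
I [α=-∞,β=3]: v=4
H [α=-∞,β=3]: v=4 after child 1 ≥ β → β-cutoff, skip 1
Root [α=-∞,β=+∞]: v=3
Leaves evaluated: 12 of 15.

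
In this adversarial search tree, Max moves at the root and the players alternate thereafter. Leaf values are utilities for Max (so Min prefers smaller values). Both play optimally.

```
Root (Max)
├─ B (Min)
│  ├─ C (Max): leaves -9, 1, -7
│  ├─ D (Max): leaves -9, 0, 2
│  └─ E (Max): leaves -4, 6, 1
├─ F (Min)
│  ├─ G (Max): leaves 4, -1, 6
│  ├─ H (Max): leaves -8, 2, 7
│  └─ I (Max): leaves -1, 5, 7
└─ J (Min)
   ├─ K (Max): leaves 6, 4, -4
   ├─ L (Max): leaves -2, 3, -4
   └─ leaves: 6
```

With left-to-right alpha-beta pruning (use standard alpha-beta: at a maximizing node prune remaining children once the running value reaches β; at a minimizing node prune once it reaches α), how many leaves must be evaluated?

20

C [α=-∞,β=+∞]: v=1
D [α=-∞,β=1]: v=2
E [α=-∞,β=1]: v=6 after child 2 ≥ β → β-cutoff, skip 1
B [α=-∞,β=+∞]: v=1
G [α=1,β=+∞]: v=6
H [α=1,β=6]: v=7
I [α=1,β=6]: v=7
F [α=1,β=+∞]: v=6
K [α=6,β=+∞]: v=6
J [α=6,β=+∞]: v=6 after child 1 ≤ α → α-cutoff, skip 2
Root [α=-∞,β=+∞]: v=6
Leaves evaluated: 20 of 25.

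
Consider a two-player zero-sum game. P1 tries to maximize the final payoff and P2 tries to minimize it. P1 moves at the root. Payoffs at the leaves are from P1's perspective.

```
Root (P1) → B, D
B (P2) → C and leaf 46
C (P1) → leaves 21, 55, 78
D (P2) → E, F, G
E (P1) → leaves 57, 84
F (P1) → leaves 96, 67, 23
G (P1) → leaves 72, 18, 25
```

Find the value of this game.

72

C (P1): max(21, 55, 78) = 78
B (P2): min(78, 46) = 46
E (P1): max(57, 84) = 84
F (P1): max(96, 67, 23) = 96
G (P1): max(72, 18, 25) = 72
D (P2): min(84, 96, 72) = 72
Root (P1): max(46, 72) = 72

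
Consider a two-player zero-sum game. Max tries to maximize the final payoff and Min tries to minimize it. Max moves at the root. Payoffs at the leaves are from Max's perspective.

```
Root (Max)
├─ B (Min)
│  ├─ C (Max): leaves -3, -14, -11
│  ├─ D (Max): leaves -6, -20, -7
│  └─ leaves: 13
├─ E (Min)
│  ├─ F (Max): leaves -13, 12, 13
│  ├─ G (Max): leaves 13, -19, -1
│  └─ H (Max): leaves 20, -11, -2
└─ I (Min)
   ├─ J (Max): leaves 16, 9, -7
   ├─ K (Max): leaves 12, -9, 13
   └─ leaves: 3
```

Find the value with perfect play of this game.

13

C (Max): max(-3, -14, -11) = -3
D (Max): max(-6, -20, -7) = -6
B (Min): min(-3, -6, 13) = -6
F (Max): max(-13, 12, 13) = 13
G (Max): max(13, -19, -1) = 13
H (Max): max(20, -11, -2) = 20
E (Min): min(13, 13, 20) = 13
J (Max): max(16, 9, -7) = 16
K (Max): max(12, -9, 13) = 13
I (Min): min(16, 13, 3) = 3
Root (Max): max(-6, 13, 3) = 13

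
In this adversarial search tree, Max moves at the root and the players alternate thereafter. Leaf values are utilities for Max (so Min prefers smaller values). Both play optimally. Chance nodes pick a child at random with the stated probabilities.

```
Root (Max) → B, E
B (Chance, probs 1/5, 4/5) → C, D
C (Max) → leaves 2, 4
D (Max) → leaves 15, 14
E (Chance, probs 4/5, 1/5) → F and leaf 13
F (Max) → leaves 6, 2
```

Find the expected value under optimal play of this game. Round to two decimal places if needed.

C (Max): max(2, 4) = 4
D (Max): max(15, 14) = 15
B (Chance): 1/5·4 + 4/5·15 = 12.8
F (Max): max(6, 2) = 6
E (Chance): 4/5·6 + 1/5·13 = 7.4
Root (Max): max(12.8, 7.4) = 12.8

12.8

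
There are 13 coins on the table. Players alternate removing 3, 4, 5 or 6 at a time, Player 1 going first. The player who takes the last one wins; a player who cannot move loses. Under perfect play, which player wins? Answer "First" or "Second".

First

Compute winning (W) and losing (L) positions by backward induction:
i:   0  1  2  3  4  5  6  7  8  9 10 11 12 13
     L  L  L  W  W  W  W  W  W  L  L  L  W  W
Position 13 is W, so the first player wins.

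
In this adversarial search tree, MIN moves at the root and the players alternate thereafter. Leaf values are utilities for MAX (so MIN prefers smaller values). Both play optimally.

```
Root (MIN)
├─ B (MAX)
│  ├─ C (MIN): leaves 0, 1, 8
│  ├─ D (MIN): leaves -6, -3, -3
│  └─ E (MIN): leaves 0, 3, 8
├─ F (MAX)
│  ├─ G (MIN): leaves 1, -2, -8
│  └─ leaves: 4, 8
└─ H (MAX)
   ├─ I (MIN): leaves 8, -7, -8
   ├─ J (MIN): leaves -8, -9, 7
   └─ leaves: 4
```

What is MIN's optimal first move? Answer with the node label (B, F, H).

B

C (MIN): min(0, 1, 8) = 0
D (MIN): min(-6, -3, -3) = -6
E (MIN): min(0, 3, 8) = 0
B (MAX): max(0, -6, 0) = 0
G (MIN): min(1, -2, -8) = -8
F (MAX): max(-8, 4, 8) = 8
I (MIN): min(8, -7, -8) = -8
J (MIN): min(-8, -9, 7) = -9
H (MAX): max(-8, -9, 4) = 4
Root (MIN): min(0, 8, 4) = 0
MIN picks the child with the lowest value: B (value 0).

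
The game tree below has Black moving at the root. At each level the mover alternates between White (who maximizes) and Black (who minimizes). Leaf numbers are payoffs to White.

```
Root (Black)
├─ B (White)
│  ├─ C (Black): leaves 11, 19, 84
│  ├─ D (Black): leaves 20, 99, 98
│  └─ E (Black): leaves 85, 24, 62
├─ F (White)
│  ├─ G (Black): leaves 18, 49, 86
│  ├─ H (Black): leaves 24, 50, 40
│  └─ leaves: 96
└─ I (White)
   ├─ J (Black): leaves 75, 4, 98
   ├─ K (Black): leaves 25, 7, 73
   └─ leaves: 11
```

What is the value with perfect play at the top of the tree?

C (Black): min(11, 19, 84) = 11
D (Black): min(20, 99, 98) = 20
E (Black): min(85, 24, 62) = 24
B (White): max(11, 20, 24) = 24
G (Black): min(18, 49, 86) = 18
H (Black): min(24, 50, 40) = 24
F (White): max(18, 24, 96) = 96
J (Black): min(75, 4, 98) = 4
K (Black): min(25, 7, 73) = 7
I (White): max(4, 7, 11) = 11
Root (Black): min(24, 96, 11) = 11

11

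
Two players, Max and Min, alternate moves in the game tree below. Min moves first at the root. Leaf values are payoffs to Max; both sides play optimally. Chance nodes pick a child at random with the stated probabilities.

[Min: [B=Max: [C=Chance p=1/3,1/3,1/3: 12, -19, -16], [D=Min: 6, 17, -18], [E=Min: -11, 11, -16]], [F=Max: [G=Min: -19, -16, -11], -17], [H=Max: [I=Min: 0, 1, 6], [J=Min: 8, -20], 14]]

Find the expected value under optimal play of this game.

-17

C (Chance): 1/3·12 + 1/3·-19 + 1/3·-16 = -7.67
D (Min): min(6, 17, -18) = -18
E (Min): min(-11, 11, -16) = -16
B (Max): max(-7.67, -18, -16) = -7.67
G (Min): min(-19, -16, -11) = -19
F (Max): max(-19, -17) = -17
I (Min): min(0, 1, 6) = 0
J (Min): min(8, -20) = -20
H (Max): max(0, -20, 14) = 14
Root (Min): min(-7.67, -17, 14) = -17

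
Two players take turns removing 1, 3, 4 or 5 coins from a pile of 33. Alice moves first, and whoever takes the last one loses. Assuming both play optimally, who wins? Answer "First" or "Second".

Mark each pile size as W (mover wins) or L (mover loses):
i:   0  1  2  3  4  5  6  7  8  9 10 11 12 13 14 15 16 17 18 19 20 21 22 23 24 25 26 27 28 29 30 31 32 33
     W  L  W  L  W  W  W  W  W  L  W  L  W  W  W  W  W  L  W  L  W  W  W  W  W  L  W  L  W  W  W  W  W  L
Position 33 is L, so the second player wins.

Second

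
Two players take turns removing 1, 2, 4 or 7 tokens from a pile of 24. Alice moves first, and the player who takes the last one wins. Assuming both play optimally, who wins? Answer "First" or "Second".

Second

W/L table (W = player to move can force a win):
i:   0  1  2  3  4  5  6  7  8  9 10 11 12 13 14 15 16 17 18 19 20 21 22 23 24
     L  W  W  L  W  W  L  W  W  L  W  W  L  W  W  L  W  W  L  W  W  L  W  W  L
Position 24 is L, so the second player wins.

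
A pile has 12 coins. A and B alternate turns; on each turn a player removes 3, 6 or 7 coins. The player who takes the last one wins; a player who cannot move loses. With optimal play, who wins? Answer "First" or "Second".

Second

i:   0  1  2  3  4  5  6  7  8  9 10 11 12
     L  L  L  W  W  W  W  W  W  W  L  L  L
Position 12 is L, so the second player wins.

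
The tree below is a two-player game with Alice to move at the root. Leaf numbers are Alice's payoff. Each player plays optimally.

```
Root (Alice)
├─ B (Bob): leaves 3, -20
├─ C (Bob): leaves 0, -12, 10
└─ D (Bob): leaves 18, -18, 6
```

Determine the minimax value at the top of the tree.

B (Bob): min(3, -20) = -20
C (Bob): min(0, -12, 10) = -12
D (Bob): min(18, -18, 6) = -18
Root (Alice): max(-20, -12, -18) = -12

-12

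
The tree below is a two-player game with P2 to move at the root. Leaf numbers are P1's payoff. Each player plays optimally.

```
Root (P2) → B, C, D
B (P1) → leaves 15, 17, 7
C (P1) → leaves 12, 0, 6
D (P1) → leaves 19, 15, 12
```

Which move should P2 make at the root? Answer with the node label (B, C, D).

C

B (P1): max(15, 17, 7) = 17
C (P1): max(12, 0, 6) = 12
D (P1): max(19, 15, 12) = 19
Root (P2): min(17, 12, 19) = 12
P2 picks the child with the lowest value: C (value 12).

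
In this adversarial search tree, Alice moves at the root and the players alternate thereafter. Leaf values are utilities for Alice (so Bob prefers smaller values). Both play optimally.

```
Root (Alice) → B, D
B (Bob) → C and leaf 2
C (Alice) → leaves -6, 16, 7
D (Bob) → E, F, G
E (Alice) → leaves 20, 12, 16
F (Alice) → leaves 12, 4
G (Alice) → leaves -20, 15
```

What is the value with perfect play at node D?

12

E: max(20, 12, 16) = 20
F: max(12, 4) = 12
G: max(-20, 15) = 15
D: min(20, 12, 15) = 12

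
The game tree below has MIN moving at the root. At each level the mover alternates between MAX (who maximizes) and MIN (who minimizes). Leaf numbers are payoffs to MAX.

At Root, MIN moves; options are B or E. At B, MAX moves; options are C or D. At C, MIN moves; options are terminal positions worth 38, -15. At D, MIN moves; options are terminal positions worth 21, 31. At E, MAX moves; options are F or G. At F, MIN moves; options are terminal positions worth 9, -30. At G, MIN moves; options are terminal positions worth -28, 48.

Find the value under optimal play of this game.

C (MIN): min(38, -15) = -15
D (MIN): min(21, 31) = 21
B (MAX): max(-15, 21) = 21
F (MIN): min(9, -30) = -30
G (MIN): min(-28, 48) = -28
E (MAX): max(-30, -28) = -28
Root (MIN): min(21, -28) = -28

-28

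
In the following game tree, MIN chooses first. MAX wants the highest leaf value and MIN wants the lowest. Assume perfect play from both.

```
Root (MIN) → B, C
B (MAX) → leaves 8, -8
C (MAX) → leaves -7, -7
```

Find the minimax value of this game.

-7

B (MAX): max(8, -8) = 8
C (MAX): max(-7, -7) = -7
Root (MIN): min(8, -7) = -7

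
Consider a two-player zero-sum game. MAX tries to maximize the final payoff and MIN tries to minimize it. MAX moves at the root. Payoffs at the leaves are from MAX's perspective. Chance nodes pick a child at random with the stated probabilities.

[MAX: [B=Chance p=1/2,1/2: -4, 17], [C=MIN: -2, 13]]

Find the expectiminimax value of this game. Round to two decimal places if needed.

B (Chance): 1/2·-4 + 1/2·17 = 6.5
C (MIN): min(-2, 13) = -2
Root (MAX): max(6.5, -2) = 6.5

6.5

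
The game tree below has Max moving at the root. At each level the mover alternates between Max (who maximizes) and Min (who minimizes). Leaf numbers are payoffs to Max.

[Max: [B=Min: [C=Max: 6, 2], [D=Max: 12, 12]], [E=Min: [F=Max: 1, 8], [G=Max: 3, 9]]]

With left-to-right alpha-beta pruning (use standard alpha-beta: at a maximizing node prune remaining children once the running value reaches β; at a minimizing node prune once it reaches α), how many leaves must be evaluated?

7

C [α=-∞,β=+∞]: v=6
D [α=-∞,β=6]: v=12 after child 1 ≥ β → β-cutoff, skip 1
B [α=-∞,β=+∞]: v=6
F [α=6,β=+∞]: v=8
G [α=6,β=8]: v=9
E [α=6,β=+∞]: v=8
Root [α=-∞,β=+∞]: v=8
Leaves evaluated: 7 of 8.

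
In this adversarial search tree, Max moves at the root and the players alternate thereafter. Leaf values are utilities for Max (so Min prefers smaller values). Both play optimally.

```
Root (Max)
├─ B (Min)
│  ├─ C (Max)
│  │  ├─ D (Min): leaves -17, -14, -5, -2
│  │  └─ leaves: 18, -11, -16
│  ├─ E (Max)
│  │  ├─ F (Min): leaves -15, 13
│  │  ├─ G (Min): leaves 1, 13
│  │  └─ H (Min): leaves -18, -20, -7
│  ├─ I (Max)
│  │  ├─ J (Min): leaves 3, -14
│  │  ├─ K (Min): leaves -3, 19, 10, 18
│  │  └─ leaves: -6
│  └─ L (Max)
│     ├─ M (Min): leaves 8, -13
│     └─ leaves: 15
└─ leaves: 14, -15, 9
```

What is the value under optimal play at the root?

D (Min): min(-17, -14, -5, -2) = -17
C (Max): max(-17, 18, -11, -16) = 18
F (Min): min(-15, 13) = -15
G (Min): min(1, 13) = 1
H (Min): min(-18, -20, -7) = -20
E (Max): max(-15, 1, -20) = 1
J (Min): min(3, -14) = -14
K (Min): min(-3, 19, 10, 18) = -3
I (Max): max(-14, -3, -6) = -3
M (Min): min(8, -13) = -13
L (Max): max(-13, 15) = 15
B (Min): min(18, 1, -3, 15) = -3
Root (Max): max(-3, 14, -15, 9) = 14

14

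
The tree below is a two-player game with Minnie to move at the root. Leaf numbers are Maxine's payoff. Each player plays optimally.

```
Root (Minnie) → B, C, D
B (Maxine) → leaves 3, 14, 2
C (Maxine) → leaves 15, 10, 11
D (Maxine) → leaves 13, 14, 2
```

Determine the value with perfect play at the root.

B (Maxine): max(3, 14, 2) = 14
C (Maxine): max(15, 10, 11) = 15
D (Maxine): max(13, 14, 2) = 14
Root (Minnie): min(14, 15, 14) = 14

14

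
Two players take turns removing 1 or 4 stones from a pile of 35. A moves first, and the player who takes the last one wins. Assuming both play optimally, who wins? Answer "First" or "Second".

i:   0  1  2  3  4  5  6  7  8  9 10 11 12 13 14 15 16 17 18 19 20 21 22 23 24 25 26 27 28 29 30 31 32 33 34 35
     L  W  L  W  W  L  W  L  W  W  L  W  L  W  W  L  W  L  W  W  L  W  L  W  W  L  W  L  W  W  L  W  L  W  W  L
Position 35 is L, so the second player wins.

Second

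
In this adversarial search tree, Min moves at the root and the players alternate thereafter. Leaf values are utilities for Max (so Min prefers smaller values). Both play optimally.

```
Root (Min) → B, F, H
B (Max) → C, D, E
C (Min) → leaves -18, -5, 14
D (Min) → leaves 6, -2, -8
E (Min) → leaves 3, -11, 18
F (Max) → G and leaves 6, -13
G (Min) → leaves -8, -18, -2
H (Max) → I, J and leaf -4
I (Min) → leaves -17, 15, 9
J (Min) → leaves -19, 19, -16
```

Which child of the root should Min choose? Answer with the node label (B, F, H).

B

C (Min): min(-18, -5, 14) = -18
D (Min): min(6, -2, -8) = -8
E (Min): min(3, -11, 18) = -11
B (Max): max(-18, -8, -11) = -8
G (Min): min(-8, -18, -2) = -18
F (Max): max(-18, 6, -13) = 6
I (Min): min(-17, 15, 9) = -17
J (Min): min(-19, 19, -16) = -19
H (Max): max(-17, -19, -4) = -4
Root (Min): min(-8, 6, -4) = -8
Min picks the child with the lowest value: B (value -8).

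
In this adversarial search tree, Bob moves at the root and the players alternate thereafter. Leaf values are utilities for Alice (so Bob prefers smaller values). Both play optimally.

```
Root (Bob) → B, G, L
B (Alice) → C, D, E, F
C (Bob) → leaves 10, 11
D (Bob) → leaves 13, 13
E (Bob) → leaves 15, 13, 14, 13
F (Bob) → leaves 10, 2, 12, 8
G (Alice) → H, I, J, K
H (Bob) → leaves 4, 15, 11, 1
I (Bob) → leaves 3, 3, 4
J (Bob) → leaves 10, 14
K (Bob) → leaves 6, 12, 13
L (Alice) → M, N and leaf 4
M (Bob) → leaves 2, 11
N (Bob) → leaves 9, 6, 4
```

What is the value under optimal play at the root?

C (Bob): min(10, 11) = 10
D (Bob): min(13, 13) = 13
E (Bob): min(15, 13, 14, 13) = 13
F (Bob): min(10, 2, 12, 8) = 2
B (Alice): max(10, 13, 13, 2) = 13
H (Bob): min(4, 15, 11, 1) = 1
I (Bob): min(3, 3, 4) = 3
J (Bob): min(10, 14) = 10
K (Bob): min(6, 12, 13) = 6
G (Alice): max(1, 3, 10, 6) = 10
M (Bob): min(2, 11) = 2
N (Bob): min(9, 6, 4) = 4
L (Alice): max(2, 4, 4) = 4
Root (Bob): min(13, 10, 4) = 4

4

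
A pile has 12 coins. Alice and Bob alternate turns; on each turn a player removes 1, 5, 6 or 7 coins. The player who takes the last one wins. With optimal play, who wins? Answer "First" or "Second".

Compute winning (W) and losing (L) positions by backward induction:
i:   0  1  2  3  4  5  6  7  8  9 10 11 12
     L  W  L  W  L  W  W  W  W  W  W  W  L
Position 12 is L, so the second player wins.

Second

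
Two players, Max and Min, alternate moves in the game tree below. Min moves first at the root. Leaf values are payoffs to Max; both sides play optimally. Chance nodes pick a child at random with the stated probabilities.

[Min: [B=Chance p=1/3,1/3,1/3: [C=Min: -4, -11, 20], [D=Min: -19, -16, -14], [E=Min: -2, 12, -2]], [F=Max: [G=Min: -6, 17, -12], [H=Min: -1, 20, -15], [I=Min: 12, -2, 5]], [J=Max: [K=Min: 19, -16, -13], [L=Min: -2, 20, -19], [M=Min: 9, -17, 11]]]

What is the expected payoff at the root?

-16

C (Min): min(-4, -11, 20) = -11
D (Min): min(-19, -16, -14) = -19
E (Min): min(-2, 12, -2) = -2
B (Chance): 1/3·-11 + 1/3·-19 + 1/3·-2 = -10.67
G (Min): min(-6, 17, -12) = -12
H (Min): min(-1, 20, -15) = -15
I (Min): min(12, -2, 5) = -2
F (Max): max(-12, -15, -2) = -2
K (Min): min(19, -16, -13) = -16
L (Min): min(-2, 20, -19) = -19
M (Min): min(9, -17, 11) = -17
J (Max): max(-16, -19, -17) = -16
Root (Min): min(-10.67, -2, -16) = -16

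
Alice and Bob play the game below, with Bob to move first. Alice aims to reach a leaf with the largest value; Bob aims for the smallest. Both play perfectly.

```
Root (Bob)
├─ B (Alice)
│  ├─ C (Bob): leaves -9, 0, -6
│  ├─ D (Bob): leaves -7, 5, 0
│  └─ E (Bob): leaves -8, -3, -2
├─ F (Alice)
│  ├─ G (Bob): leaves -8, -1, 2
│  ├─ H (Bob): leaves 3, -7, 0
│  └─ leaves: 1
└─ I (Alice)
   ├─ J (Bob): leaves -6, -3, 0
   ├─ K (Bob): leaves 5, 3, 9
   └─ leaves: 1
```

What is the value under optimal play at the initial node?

C (Bob): min(-9, 0, -6) = -9
D (Bob): min(-7, 5, 0) = -7
E (Bob): min(-8, -3, -2) = -8
B (Alice): max(-9, -7, -8) = -7
G (Bob): min(-8, -1, 2) = -8
H (Bob): min(3, -7, 0) = -7
F (Alice): max(-8, -7, 1) = 1
J (Bob): min(-6, -3, 0) = -6
K (Bob): min(5, 3, 9) = 3
I (Alice): max(-6, 3, 1) = 3
Root (Bob): min(-7, 1, 3) = -7

-7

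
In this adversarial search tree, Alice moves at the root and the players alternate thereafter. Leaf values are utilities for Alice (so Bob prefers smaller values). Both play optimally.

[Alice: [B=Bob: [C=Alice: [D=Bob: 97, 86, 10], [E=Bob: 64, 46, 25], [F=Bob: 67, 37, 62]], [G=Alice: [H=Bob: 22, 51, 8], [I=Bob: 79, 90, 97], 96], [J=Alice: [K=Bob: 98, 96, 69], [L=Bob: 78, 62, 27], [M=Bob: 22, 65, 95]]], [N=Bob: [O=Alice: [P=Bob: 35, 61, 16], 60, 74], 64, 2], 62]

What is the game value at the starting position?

D (Bob): min(97, 86, 10) = 10
E (Bob): min(64, 46, 25) = 25
F (Bob): min(67, 37, 62) = 37
C (Alice): max(10, 25, 37) = 37
H (Bob): min(22, 51, 8) = 8
I (Bob): min(79, 90, 97) = 79
G (Alice): max(8, 79, 96) = 96
K (Bob): min(98, 96, 69) = 69
L (Bob): min(78, 62, 27) = 27
M (Bob): min(22, 65, 95) = 22
J (Alice): max(69, 27, 22) = 69
B (Bob): min(37, 96, 69) = 37
P (Bob): min(35, 61, 16) = 16
O (Alice): max(16, 60, 74) = 74
N (Bob): min(74, 64, 2) = 2
Root (Alice): max(37, 2, 62) = 62

62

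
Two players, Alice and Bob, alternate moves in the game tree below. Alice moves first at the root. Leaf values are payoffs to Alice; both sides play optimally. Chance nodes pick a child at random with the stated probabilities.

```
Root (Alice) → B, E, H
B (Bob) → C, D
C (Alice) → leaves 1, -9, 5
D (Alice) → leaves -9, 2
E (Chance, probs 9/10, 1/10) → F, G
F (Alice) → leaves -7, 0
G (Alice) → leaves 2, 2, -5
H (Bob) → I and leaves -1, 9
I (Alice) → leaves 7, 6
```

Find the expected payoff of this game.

C (Alice): max(1, -9, 5) = 5
D (Alice): max(-9, 2) = 2
B (Bob): min(5, 2) = 2
F (Alice): max(-7, 0) = 0
G (Alice): max(2, 2, -5) = 2
E (Chance): 9/10·0 + 1/10·2 = 0.2
I (Alice): max(7, 6) = 7
H (Bob): min(7, -1, 9) = -1
Root (Alice): max(2, 0.2, -1) = 2

2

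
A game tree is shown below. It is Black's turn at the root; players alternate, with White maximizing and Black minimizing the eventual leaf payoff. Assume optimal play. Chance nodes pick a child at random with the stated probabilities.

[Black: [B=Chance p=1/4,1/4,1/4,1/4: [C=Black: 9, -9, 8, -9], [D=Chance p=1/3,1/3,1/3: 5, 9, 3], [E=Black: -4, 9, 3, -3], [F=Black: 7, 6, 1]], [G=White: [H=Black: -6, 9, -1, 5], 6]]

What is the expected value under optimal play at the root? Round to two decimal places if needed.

-1.58

C (Black): min(9, -9, 8, -9) = -9
D (Chance): 1/3·5 + 1/3·9 + 1/3·3 = 5.67
E (Black): min(-4, 9, 3, -3) = -4
F (Black): min(7, 6, 1) = 1
B (Chance): 1/4·-9 + 1/4·5.67 + 1/4·-4 + 1/4·1 = -1.58
H (Black): min(-6, 9, -1, 5) = -6
G (White): max(-6, 6) = 6
Root (Black): min(-1.58, 6) = -1.58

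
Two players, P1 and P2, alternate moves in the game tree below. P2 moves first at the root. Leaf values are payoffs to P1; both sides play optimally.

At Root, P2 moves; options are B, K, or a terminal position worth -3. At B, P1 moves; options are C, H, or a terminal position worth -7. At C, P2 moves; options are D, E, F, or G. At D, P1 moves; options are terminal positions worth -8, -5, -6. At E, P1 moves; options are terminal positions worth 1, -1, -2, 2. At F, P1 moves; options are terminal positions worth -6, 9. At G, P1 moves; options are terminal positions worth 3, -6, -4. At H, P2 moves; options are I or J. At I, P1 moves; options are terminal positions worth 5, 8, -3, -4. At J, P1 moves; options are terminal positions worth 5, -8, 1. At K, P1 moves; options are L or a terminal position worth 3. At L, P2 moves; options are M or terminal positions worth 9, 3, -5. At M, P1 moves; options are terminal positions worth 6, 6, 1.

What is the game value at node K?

3

M: max(6, 6, 1) = 6
L: min(6, 9, 3, -5) = -5
K: max(-5, 3) = 3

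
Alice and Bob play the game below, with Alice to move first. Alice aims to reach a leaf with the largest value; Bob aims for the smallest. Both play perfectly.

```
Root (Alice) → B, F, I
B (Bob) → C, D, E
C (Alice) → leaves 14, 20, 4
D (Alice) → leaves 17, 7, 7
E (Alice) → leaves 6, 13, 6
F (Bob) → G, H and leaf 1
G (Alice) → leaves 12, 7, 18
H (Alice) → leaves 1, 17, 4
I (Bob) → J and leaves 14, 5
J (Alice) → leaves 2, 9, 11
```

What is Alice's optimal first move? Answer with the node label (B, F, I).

C (Alice): max(14, 20, 4) = 20
D (Alice): max(17, 7, 7) = 17
E (Alice): max(6, 13, 6) = 13
B (Bob): min(20, 17, 13) = 13
G (Alice): max(12, 7, 18) = 18
H (Alice): max(1, 17, 4) = 17
F (Bob): min(18, 17, 1) = 1
J (Alice): max(2, 9, 11) = 11
I (Bob): min(11, 14, 5) = 5
Root (Alice): max(13, 1, 5) = 13
Alice picks the child with the highest value: B (value 13).

B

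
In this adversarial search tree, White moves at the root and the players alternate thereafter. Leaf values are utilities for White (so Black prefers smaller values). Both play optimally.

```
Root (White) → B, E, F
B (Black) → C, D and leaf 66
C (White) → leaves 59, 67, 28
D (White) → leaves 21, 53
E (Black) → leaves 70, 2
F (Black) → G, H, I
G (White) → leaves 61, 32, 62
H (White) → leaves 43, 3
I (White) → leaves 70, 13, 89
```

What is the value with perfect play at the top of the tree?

C (White): max(59, 67, 28) = 67
D (White): max(21, 53) = 53
B (Black): min(67, 53, 66) = 53
E (Black): min(70, 2) = 2
G (White): max(61, 32, 62) = 62
H (White): max(43, 3) = 43
I (White): max(70, 13, 89) = 89
F (Black): min(62, 43, 89) = 43
Root (White): max(53, 2, 43) = 53

53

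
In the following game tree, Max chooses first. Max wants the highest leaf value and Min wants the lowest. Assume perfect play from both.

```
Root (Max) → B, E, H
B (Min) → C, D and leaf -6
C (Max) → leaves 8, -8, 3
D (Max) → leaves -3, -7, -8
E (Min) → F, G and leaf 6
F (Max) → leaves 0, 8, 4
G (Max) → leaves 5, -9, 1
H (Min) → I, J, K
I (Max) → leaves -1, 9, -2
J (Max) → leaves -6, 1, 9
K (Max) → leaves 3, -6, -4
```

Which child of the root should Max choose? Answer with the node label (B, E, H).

E

C (Max): max(8, -8, 3) = 8
D (Max): max(-3, -7, -8) = -3
B (Min): min(8, -3, -6) = -6
F (Max): max(0, 8, 4) = 8
G (Max): max(5, -9, 1) = 5
E (Min): min(8, 5, 6) = 5
I (Max): max(-1, 9, -2) = 9
J (Max): max(-6, 1, 9) = 9
K (Max): max(3, -6, -4) = 3
H (Min): min(9, 9, 3) = 3
Root (Max): max(-6, 5, 3) = 5
Max picks the child with the highest value: E (value 5).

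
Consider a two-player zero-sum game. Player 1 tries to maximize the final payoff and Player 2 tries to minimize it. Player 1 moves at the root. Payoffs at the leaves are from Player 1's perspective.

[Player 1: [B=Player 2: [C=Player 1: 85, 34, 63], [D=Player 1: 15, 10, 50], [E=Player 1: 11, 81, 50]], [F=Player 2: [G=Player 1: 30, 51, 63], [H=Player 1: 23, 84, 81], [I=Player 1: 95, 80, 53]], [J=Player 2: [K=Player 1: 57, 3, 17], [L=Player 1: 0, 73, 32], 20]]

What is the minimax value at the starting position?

63

C (Player 1): max(85, 34, 63) = 85
D (Player 1): max(15, 10, 50) = 50
E (Player 1): max(11, 81, 50) = 81
B (Player 2): min(85, 50, 81) = 50
G (Player 1): max(30, 51, 63) = 63
H (Player 1): max(23, 84, 81) = 84
I (Player 1): max(95, 80, 53) = 95
F (Player 2): min(63, 84, 95) = 63
K (Player 1): max(57, 3, 17) = 57
L (Player 1): max(0, 73, 32) = 73
J (Player 2): min(57, 73, 20) = 20
Root (Player 1): max(50, 63, 20) = 63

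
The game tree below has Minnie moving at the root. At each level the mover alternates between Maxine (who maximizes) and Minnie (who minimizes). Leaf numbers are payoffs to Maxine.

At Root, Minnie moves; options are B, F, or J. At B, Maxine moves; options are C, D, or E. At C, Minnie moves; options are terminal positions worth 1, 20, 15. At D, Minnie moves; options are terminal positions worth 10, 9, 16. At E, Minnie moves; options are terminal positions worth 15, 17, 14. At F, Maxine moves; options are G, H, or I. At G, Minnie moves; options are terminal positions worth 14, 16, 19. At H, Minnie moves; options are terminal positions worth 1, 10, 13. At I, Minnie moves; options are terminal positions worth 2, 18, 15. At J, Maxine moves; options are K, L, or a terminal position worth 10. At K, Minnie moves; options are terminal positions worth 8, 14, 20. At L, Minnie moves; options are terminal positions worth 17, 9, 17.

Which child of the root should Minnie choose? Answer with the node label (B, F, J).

J

C (Minnie): min(1, 20, 15) = 1
D (Minnie): min(10, 9, 16) = 9
E (Minnie): min(15, 17, 14) = 14
B (Maxine): max(1, 9, 14) = 14
G (Minnie): min(14, 16, 19) = 14
H (Minnie): min(1, 10, 13) = 1
I (Minnie): min(2, 18, 15) = 2
F (Maxine): max(14, 1, 2) = 14
K (Minnie): min(8, 14, 20) = 8
L (Minnie): min(17, 9, 17) = 9
J (Maxine): max(8, 9, 10) = 10
Root (Minnie): min(14, 14, 10) = 10
Minnie picks the child with the lowest value: J (value 10).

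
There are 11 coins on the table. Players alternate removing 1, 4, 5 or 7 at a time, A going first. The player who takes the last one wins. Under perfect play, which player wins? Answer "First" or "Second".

First

W/L table (W = player to move can force a win):
i:   0  1  2  3  4  5  6  7  8  9 10 11
     L  W  L  W  W  W  W  W  L  W  L  W
Position 11 is W, so the first player wins.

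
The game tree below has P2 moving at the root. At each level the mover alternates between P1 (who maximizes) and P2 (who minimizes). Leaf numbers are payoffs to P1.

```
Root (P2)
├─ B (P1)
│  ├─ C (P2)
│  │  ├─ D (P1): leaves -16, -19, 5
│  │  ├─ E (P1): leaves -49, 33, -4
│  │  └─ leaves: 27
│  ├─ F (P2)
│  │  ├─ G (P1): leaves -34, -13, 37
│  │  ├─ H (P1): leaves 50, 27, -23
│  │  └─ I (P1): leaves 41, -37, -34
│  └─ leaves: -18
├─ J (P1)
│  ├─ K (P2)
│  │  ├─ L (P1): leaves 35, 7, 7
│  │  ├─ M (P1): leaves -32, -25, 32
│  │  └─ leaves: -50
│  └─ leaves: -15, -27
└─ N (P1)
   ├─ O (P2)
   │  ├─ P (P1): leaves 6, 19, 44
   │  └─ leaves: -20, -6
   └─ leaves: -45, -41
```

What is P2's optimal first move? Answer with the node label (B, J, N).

N

D (P1): max(-16, -19, 5) = 5
E (P1): max(-49, 33, -4) = 33
C (P2): min(5, 33, 27) = 5
G (P1): max(-34, -13, 37) = 37
H (P1): max(50, 27, -23) = 50
I (P1): max(41, -37, -34) = 41
F (P2): min(37, 50, 41) = 37
B (P1): max(5, 37, -18) = 37
L (P1): max(35, 7, 7) = 35
M (P1): max(-32, -25, 32) = 32
K (P2): min(35, 32, -50) = -50
J (P1): max(-50, -15, -27) = -15
P (P1): max(6, 19, 44) = 44
O (P2): min(44, -20, -6) = -20
N (P1): max(-20, -45, -41) = -20
Root (P2): min(37, -15, -20) = -20
P2 picks the child with the lowest value: N (value -20).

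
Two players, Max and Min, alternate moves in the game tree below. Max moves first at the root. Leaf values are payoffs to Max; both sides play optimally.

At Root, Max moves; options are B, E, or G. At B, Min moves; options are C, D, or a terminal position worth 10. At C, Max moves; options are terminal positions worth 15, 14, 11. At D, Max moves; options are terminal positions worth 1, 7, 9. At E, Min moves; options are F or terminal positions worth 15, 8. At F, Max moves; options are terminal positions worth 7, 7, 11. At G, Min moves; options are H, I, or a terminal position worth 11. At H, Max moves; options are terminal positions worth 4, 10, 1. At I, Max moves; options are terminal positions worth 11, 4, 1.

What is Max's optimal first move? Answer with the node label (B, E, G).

G

C (Max): max(15, 14, 11) = 15
D (Max): max(1, 7, 9) = 9
B (Min): min(15, 9, 10) = 9
F (Max): max(7, 7, 11) = 11
E (Min): min(11, 15, 8) = 8
H (Max): max(4, 10, 1) = 10
I (Max): max(11, 4, 1) = 11
G (Min): min(10, 11, 11) = 10
Root (Max): max(9, 8, 10) = 10
Max picks the child with the highest value: G (value 10).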